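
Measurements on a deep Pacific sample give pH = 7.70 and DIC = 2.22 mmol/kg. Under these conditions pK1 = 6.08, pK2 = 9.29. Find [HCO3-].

α₁ = 1 / (1 + [H⁺]/K1 + K2/[H⁺]) = 1 / (1 + 10^-1.62 + 10^-1.59)
   = 1 / (1 + 0.023988 + 0.025704) = 1/1.0497 = 0.9527
[HCO3⁻] = α₁ × DIC = 0.9527 × 2.22 = 2.11 mmol/kg

[HCO3⁻] = 2.11 mmol/kg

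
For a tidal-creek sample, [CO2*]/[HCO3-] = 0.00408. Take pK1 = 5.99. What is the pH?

pH = 8.38

From K1 = [H⁺][HCO3-]/[CO2*]:  pH = pK1 − log₁₀([CO2*]/[HCO3-])
log₁₀(0.00408) = -2.389
pH = 5.99 − (-2.389) = 8.38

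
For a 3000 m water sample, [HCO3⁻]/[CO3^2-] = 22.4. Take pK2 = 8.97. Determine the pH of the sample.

pH = 7.62

From K2 = [H⁺][CO3^2-]/[HCO3⁻]:  pH = pK2 − log₁₀([HCO3⁻]/[CO3^2-])
log₁₀(22.4) = +1.350
pH = 8.97 − (+1.350) = 7.62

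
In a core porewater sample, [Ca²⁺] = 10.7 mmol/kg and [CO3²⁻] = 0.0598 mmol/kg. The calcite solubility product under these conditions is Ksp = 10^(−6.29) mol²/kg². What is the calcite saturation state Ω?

Ω = 1.25

Ksp = 10^(−6.29) = 5.129×10^-7
Ω = [Ca²⁺][CO3²⁻]/Ksp = (10.7×10^-3)(0.0598×10^-3) / 5.129×10^-7 = 1.25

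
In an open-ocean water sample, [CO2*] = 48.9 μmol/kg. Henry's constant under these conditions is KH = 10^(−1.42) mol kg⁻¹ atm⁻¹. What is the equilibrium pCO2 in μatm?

pCO2 = 1290 μatm

KH = 10^(−1.42) = 3.802×10^-2 mol kg⁻¹ atm⁻¹
pCO2 = [CO2*]/KH = 48.9×10^-6 / 3.802×10^-2 = 1.29×10^-3 atm = 1290 μatm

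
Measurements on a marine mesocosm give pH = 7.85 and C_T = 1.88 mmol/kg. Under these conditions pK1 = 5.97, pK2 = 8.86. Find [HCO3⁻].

α₁ = 1 / (1 + [H⁺]/K1 + K2/[H⁺]) = 1 / (1 + 10^-1.88 + 10^-1.01)
   = 1 / (1 + 0.013183 + 0.097724) = 1/1.1109 = 0.9002
[HCO3⁻] = α₁ × DIC = 0.9002 × 1.88 = 1.69 mmol/kg

[HCO3⁻] = 1.69 mmol/kg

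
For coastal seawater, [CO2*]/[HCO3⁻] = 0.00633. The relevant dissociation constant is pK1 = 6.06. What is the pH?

From K1 = [H⁺][HCO3⁻]/[CO2*]:  pH = pK1 − log₁₀([CO2*]/[HCO3⁻])
log₁₀(0.00633) = -2.199
pH = 6.06 − (-2.199) = 8.26

pH = 8.26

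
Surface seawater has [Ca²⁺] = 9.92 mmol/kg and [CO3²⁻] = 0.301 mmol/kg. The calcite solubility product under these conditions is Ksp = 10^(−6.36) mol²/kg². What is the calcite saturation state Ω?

Ω = 6.84

Ksp = 10^(−6.36) = 4.365×10^-7
Ω = [Ca²⁺][CO3²⁻]/Ksp = (9.92×10^-3)(0.301×10^-3) / 4.365×10^-7 = 6.84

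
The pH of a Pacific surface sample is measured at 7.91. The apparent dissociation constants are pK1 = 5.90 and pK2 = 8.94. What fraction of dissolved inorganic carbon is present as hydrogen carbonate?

α₁ = 0.907

α₁ = 1 / (1 + [H⁺]/K1 + K2/[H⁺]) = 1 / (1 + 10^-2.01 + 10^-1.03)
   = 1 / (1 + 0.0097724 + 0.093325) = 1/1.1031 = 0.9065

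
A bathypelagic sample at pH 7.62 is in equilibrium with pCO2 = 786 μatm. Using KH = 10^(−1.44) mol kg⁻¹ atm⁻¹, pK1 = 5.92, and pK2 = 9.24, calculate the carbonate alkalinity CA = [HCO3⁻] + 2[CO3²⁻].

CA = 1.50 mmol/kg

[CO2*] = KH · pCO2 = 10^(−1.44) × 786×10^-6 = 2.854×10^-5 mol/kg
α₀ = 1/(1 + K1/[H⁺] + K1K2/[H⁺]²) = 1/(1 + 10^+1.70 + 10^+0.08) = 0.01911
DIC = [CO2*]/α₀ = 2.854×10^-5 / 0.01911 = 1.493 mmol/kg
CA = (α₁ + 2α₂)·DIC = (0.9579 + 2×0.02298) × 1.493 = 1.50 mmol/kg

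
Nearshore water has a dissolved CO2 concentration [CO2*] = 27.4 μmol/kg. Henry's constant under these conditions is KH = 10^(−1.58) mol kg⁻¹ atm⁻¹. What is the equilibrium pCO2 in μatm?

KH = 10^(−1.58) = 2.630×10^-2 mol kg⁻¹ atm⁻¹
pCO2 = [CO2*]/KH = 27.4×10^-6 / 2.630×10^-2 = 1.04×10^-3 atm = 1040 μatm

pCO2 = 1040 μatm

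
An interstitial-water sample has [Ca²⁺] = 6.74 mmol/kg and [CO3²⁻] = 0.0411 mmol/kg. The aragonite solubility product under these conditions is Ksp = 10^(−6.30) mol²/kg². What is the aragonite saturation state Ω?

Ω = 0.553

Ksp = 10^(−6.30) = 5.012×10^-7
Ω = [Ca²⁺][CO3²⁻]/Ksp = (6.74×10^-3)(0.0411×10^-3) / 5.012×10^-7 = 0.553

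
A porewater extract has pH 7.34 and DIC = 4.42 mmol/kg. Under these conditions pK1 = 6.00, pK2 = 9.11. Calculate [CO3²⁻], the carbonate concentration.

[CO3²⁻] = 0.0706 mmol/kg

α₂ = 1 / (1 + [H⁺]/K2 + [H⁺]²/(K1K2)) = 1 / (1 + 10^+1.77 + 10^+0.43)
   = 1 / (1 + 58.884 + 2.6915) = 1/62.576 = 0.01598
[CO3²⁻] = α₂ × DIC = 0.01598 × 4.42 = 0.0706 mmol/kg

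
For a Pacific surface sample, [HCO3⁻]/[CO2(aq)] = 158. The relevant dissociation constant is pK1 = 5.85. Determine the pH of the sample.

From K1 = [H⁺][HCO3⁻]/[CO2(aq)]:  pH = pK1 + log₁₀([HCO3⁻]/[CO2(aq)])
log₁₀(158) = +2.199
pH = 5.85 + (+2.199) = 8.05

pH = 8.05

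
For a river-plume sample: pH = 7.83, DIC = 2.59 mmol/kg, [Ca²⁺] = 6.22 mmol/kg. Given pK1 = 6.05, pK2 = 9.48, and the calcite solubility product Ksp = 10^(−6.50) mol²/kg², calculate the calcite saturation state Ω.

α₂ = 1 / (1 + [H⁺]/K2 + [H⁺]²/(K1K2)) = 1 / (1 + 10^+1.65 + 10^-0.13)
   = 1 / (1 + 44.668 + 0.74131) = 1/46.410 = 0.02155
[CO3²⁻] = α₂ × DIC = 0.02155 × 2.59 = 0.05581 mmol/kg
Ksp = 10^(−6.50) = 3.162×10^-7
Ω = [Ca²⁺][CO3²⁻]/Ksp = (6.22×10^-3)(5.581×10^-5) / 3.162×10^-7 = 1.10

Ω = 1.10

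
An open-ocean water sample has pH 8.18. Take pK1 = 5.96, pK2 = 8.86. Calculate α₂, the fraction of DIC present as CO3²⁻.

α₂ = 1 / (1 + [H⁺]/K2 + [H⁺]²/(K1K2)) = 1 / (1 + 10^+0.68 + 10^-1.54)
   = 1 / (1 + 4.7863 + 0.028840) = 1/5.8151 = 0.1720

α₂ = 0.172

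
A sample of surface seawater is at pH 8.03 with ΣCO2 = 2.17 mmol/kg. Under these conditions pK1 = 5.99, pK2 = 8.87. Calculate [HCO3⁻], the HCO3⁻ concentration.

[HCO3⁻] = 1.88 mmol/kg

α₁ = 1 / (1 + [H⁺]/K1 + K2/[H⁺]) = 1 / (1 + 10^-2.04 + 10^-0.84)
   = 1 / (1 + 0.0091201 + 0.14454) = 1/1.1537 = 0.8668
[HCO3⁻] = α₁ × DIC = 0.8668 × 2.17 = 1.88 mmol/kg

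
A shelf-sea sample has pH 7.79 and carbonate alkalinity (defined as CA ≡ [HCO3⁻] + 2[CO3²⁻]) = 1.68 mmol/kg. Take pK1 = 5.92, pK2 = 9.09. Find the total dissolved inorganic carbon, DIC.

DIC = 1.62 mmol/kg

CA = [HCO3⁻] + 2[CO3²⁻] = (α₁ + 2α₂)·DIC
At pH 7.79: [H⁺]/K1 = 10^-1.87 = 0.013490, K2/[H⁺] = 10^-1.30 = 0.050119
α₁ = 1/(1 + 0.013490 + 0.050119) = 1/1.0636 = 0.9402; α₂ = α₁·K2/[H⁺] = 0.04712
α₁ + 2α₂ = 1.0344
DIC = CA / (α₁ + 2α₂) = 1.68 / 1.0344 = 1.62 mmol/kg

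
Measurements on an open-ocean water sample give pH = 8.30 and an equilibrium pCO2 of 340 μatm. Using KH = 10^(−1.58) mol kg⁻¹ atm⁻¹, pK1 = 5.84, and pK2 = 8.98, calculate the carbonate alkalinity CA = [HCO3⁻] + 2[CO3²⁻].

[CO2*] = KH · pCO2 = 10^(−1.58) × 340×10^-6 = 8.943×10^-6 mol/kg
α₀ = 1/(1 + K1/[H⁺] + K1K2/[H⁺]²) = 1/(1 + 10^+2.46 + 10^+1.78) = 0.002860
DIC = [CO2*]/α₀ = 8.943×10^-6 / 0.002860 = 3.127 mmol/kg
CA = (α₁ + 2α₂)·DIC = (0.8248 + 2×0.1723) × 3.127 = 3.66 mmol/kg

CA = 3.66 mmol/kg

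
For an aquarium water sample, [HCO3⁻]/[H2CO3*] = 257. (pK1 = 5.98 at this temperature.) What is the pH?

pH = 8.39

From K1 = [H⁺][HCO3⁻]/[H2CO3*]:  pH = pK1 + log₁₀([HCO3⁻]/[H2CO3*])
log₁₀(257) = +2.410
pH = 5.98 + (+2.410) = 8.39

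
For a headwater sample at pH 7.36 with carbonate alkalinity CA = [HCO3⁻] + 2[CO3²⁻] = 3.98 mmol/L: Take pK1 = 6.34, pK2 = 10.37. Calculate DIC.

DIC = 4.36 mmol/L

CA = [HCO3⁻] + 2[CO3²⁻] = (α₁ + 2α₂)·DIC
At pH 7.36: [H⁺]/K1 = 10^-1.02 = 0.095499, K2/[H⁺] = 10^-3.01 = 0.00097724
α₁ = 1/(1 + 0.095499 + 0.00097724) = 1/1.0965 = 0.9120; α₂ = α₁·K2/[H⁺] = 0.0008913
α₁ + 2α₂ = 0.9138
DIC = CA / (α₁ + 2α₂) = 3.98 / 0.9138 = 4.36 mmol/L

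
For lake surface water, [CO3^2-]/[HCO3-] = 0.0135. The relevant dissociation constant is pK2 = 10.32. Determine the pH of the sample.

pH = 8.45

From K2 = [H⁺][CO3^2-]/[HCO3-]:  pH = pK2 + log₁₀([CO3^2-]/[HCO3-])
log₁₀(0.0135) = -1.870
pH = 10.32 + (-1.870) = 8.45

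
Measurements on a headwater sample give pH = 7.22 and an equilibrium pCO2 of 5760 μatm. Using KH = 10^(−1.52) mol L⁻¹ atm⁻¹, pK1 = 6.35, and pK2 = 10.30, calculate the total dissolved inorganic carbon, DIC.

[CO2*] = KH · pCO2 = 10^(−1.52) × 5760×10^-6 = 1.739×10^-4 mol/L
α₀ = 1/(1 + K1/[H⁺] + K1K2/[H⁺]²) = 1/(1 + 10^+0.87 + 10^-2.21) = 0.1188
DIC = [CO2*]/α₀ = 1.739×10^-4 / 0.1188 = 1.46 mmol/L

DIC = 1.46 mmol/L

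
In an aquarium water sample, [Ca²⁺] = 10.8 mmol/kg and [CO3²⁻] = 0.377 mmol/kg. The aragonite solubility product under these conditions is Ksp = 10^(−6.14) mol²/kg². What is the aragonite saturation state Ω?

Ksp = 10^(−6.14) = 7.244×10^-7
Ω = [Ca²⁺][CO3²⁻]/Ksp = (10.8×10^-3)(0.377×10^-3) / 7.244×10^-7 = 5.62

Ω = 5.62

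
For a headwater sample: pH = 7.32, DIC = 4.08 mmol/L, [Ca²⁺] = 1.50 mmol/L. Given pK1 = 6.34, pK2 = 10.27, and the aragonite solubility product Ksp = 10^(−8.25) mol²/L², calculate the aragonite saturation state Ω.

Ω = 1.10

α₂ = 1 / (1 + [H⁺]/K2 + [H⁺]²/(K1K2)) = 1 / (1 + 10^+2.95 + 10^+1.97)
   = 1 / (1 + 891.25 + 93.325) = 1/985.58 = 0.001015
[CO3²⁻] = α₂ × DIC = 0.001015 × 4.08 = 0.004140 mmol/L = 4.140 μmol/L
Ksp = 10^(−8.25) = 5.623×10^-9
Ω = [Ca²⁺][CO3²⁻]/Ksp = (1.50×10^-3)(4.140×10^-6) / 5.623×10^-9 = 1.10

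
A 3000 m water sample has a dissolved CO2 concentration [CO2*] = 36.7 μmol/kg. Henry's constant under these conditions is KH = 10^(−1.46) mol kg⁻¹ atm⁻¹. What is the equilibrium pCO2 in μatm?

KH = 10^(−1.46) = 3.467×10^-2 mol kg⁻¹ atm⁻¹
pCO2 = [CO2*]/KH = 36.7×10^-6 / 3.467×10^-2 = 1.06×10^-3 atm = 1060 μatm

pCO2 = 1060 μatm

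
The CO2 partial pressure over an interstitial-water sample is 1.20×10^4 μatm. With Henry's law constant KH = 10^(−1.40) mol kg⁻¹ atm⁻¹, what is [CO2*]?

[CO2*] = 478 μmol/kg

KH = 10^(−1.40) = 3.981×10^-2 mol kg⁻¹ atm⁻¹
[CO2*] = KH · pCO2 = 3.981×10^-2 × 1.20×10^4×10^-6 atm = 4.78×10^-4 mol/kg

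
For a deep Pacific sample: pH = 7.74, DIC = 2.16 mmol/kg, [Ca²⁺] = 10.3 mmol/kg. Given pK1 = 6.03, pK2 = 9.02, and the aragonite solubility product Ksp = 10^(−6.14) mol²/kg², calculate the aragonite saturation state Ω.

Ω = 1.50

α₂ = 1 / (1 + [H⁺]/K2 + [H⁺]²/(K1K2)) = 1 / (1 + 10^+1.28 + 10^-0.43)
   = 1 / (1 + 19.055 + 0.37154) = 1/20.426 = 0.04896
[CO3²⁻] = α₂ × DIC = 0.04896 × 2.16 = 0.1057 mmol/kg
Ksp = 10^(−6.14) = 7.244×10^-7
Ω = [Ca²⁺][CO3²⁻]/Ksp = (10.3×10^-3)(1.057×10^-4) / 7.244×10^-7 = 1.50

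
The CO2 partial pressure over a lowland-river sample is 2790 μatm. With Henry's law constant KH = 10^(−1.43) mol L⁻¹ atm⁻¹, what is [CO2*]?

KH = 10^(−1.43) = 3.715×10^-2 mol L⁻¹ atm⁻¹
[CO2*] = KH · pCO2 = 3.715×10^-2 × 2790×10^-6 atm = 1.04×10^-4 mol/L

[CO2*] = 104 μmol/L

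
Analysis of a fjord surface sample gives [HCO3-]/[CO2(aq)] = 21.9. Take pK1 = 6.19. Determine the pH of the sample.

From K1 = [H⁺][HCO3-]/[CO2(aq)]:  pH = pK1 + log₁₀([HCO3-]/[CO2(aq)])
log₁₀(21.9) = +1.340
pH = 6.19 + (+1.340) = 7.53

pH = 7.53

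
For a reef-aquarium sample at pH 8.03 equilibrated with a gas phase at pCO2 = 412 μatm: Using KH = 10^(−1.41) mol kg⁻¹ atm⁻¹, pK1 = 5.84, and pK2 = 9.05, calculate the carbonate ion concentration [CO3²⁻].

[CO2*] = KH · pCO2 = 10^(−1.41) × 412×10^-6 = 1.603×10^-5 mol/kg
α₀ = 1/(1 + K1/[H⁺] + K1K2/[H⁺]²) = 1/(1 + 10^+2.19 + 10^+1.17) = 0.005859
DIC = [CO2*]/α₀ = 1.603×10^-5 / 0.005859 = 2.736 mmol/kg
[CO3²⁻] = α₂·DIC; α₂ = 0.08666, so [CO3²⁻] = 0.08666 × 2.736 = 0.237 mmol/kg

[CO3²⁻] = 0.237 mmol/kg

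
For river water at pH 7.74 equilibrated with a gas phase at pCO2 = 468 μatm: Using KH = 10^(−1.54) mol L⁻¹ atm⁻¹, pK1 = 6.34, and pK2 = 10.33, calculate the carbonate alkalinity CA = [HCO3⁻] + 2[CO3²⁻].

[CO2*] = KH · pCO2 = 10^(−1.54) × 468×10^-6 = 1.350×10^-5 mol/L
α₀ = 1/(1 + K1/[H⁺] + K1K2/[H⁺]²) = 1/(1 + 10^+1.40 + 10^-1.19) = 0.03819
DIC = [CO2*]/α₀ = 1.350×10^-5 / 0.03819 = 0.3534 mmol/L
CA = (α₁ + 2α₂)·DIC = (0.9593 + 2×0.002466) × 0.3534 = 0.341 mmol/L

CA = 0.341 mmol/L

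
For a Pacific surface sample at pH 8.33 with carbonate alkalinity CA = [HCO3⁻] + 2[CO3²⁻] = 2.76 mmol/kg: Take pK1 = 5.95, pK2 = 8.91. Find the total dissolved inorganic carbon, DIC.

DIC = 2.29 mmol/kg

CA = [HCO3⁻] + 2[CO3²⁻] = (α₁ + 2α₂)·DIC
At pH 8.33: [H⁺]/K1 = 10^-2.38 = 0.0041687, K2/[H⁺] = 10^-0.58 = 0.26303
α₁ = 1/(1 + 0.0041687 + 0.26303) = 1/1.2672 = 0.7891; α₂ = α₁·K2/[H⁺] = 0.2076
α₁ + 2α₂ = 1.2043
DIC = CA / (α₁ + 2α₂) = 2.76 / 1.2043 = 2.29 mmol/kg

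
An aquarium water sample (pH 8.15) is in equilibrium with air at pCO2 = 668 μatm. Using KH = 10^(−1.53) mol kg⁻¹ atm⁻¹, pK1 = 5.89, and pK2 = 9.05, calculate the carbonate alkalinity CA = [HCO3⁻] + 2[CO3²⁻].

[CO2*] = KH · pCO2 = 10^(−1.53) × 668×10^-6 = 1.971×10^-5 mol/kg
α₀ = 1/(1 + K1/[H⁺] + K1K2/[H⁺]²) = 1/(1 + 10^+2.26 + 10^+1.36) = 0.004857
DIC = [CO2*]/α₀ = 1.971×10^-5 / 0.004857 = 4.059 mmol/kg
CA = (α₁ + 2α₂)·DIC = (0.8839 + 2×0.1113) × 4.059 = 4.49 mmol/kg

CA = 4.49 mmol/kg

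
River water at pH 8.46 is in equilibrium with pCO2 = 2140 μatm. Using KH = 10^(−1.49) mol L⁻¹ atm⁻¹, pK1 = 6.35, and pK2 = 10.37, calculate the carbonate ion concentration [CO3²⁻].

[CO3²⁻] = 0.110 mmol/L

[CO2*] = KH · pCO2 = 10^(−1.49) × 2140×10^-6 = 6.925×10^-5 mol/L
α₀ = 1/(1 + K1/[H⁺] + K1K2/[H⁺]²) = 1/(1 + 10^+2.11 + 10^+0.20) = 0.007610
DIC = [CO2*]/α₀ = 6.925×10^-5 / 0.007610 = 9.100 mmol/L
[CO3²⁻] = α₂·DIC; α₂ = 0.01206, so [CO3²⁻] = 0.01206 × 9.100 = 0.110 mmol/L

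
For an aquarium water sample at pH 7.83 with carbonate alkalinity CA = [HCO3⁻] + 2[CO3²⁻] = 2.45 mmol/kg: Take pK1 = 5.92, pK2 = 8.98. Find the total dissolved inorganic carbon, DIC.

DIC = 2.32 mmol/kg

CA = [HCO3⁻] + 2[CO3²⁻] = (α₁ + 2α₂)·DIC
At pH 7.83: [H⁺]/K1 = 10^-1.91 = 0.012303, K2/[H⁺] = 10^-1.15 = 0.070795
α₁ = 1/(1 + 0.012303 + 0.070795) = 1/1.0831 = 0.9233; α₂ = α₁·K2/[H⁺] = 0.06536
α₁ + 2α₂ = 1.0540
DIC = CA / (α₁ + 2α₂) = 2.45 / 1.0540 = 2.32 mmol/kg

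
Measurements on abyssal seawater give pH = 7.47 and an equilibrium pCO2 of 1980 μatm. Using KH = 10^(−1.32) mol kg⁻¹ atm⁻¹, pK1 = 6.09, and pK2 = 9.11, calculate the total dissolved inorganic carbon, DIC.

DIC = 2.42 mmol/kg

[CO2*] = KH · pCO2 = 10^(−1.32) × 1980×10^-6 = 9.477×10^-5 mol/kg
α₀ = 1/(1 + K1/[H⁺] + K1K2/[H⁺]²) = 1/(1 + 10^+1.38 + 10^-0.26) = 0.03916
DIC = [CO2*]/α₀ = 9.477×10^-5 / 0.03916 = 2.42 mmol/kg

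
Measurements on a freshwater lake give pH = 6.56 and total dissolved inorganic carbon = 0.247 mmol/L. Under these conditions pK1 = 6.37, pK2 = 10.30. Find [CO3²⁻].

α₂ = 1 / (1 + [H⁺]/K2 + [H⁺]²/(K1K2)) = 1 / (1 + 10^+3.74 + 10^+3.55)
   = 1 / (1 + 5495.4 + 3548.1) = 1/9044.5 = 0.0001106
[CO3²⁻] = α₂ × DIC = 0.0001106 × 0.247 = 2.73×10^-5 mmol/L = 0.0273 μmol/L

[CO3²⁻] = 0.0273 μmol/L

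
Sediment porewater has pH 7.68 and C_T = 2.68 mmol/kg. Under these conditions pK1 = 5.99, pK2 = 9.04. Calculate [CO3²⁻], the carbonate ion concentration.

α₂ = 1 / (1 + [H⁺]/K2 + [H⁺]²/(K1K2)) = 1 / (1 + 10^+1.36 + 10^-0.33)
   = 1 / (1 + 22.909 + 0.46774) = 1/24.376 = 0.04102
[CO3²⁻] = α₂ × DIC = 0.04102 × 2.68 = 0.110 mmol/kg

[CO3²⁻] = 0.110 mmol/kg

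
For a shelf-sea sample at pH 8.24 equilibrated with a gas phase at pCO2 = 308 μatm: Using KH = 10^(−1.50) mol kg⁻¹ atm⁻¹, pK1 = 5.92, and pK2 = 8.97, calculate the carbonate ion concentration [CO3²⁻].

[CO3²⁻] = 0.379 mmol/kg

[CO2*] = KH · pCO2 = 10^(−1.50) × 308×10^-6 = 9.740×10^-6 mol/kg
α₀ = 1/(1 + K1/[H⁺] + K1K2/[H⁺]²) = 1/(1 + 10^+2.32 + 10^+1.59) = 0.004019
DIC = [CO2*]/α₀ = 9.740×10^-6 / 0.004019 = 2.424 mmol/kg
[CO3²⁻] = α₂·DIC; α₂ = 0.1563, so [CO3²⁻] = 0.1563 × 2.424 = 0.379 mmol/kg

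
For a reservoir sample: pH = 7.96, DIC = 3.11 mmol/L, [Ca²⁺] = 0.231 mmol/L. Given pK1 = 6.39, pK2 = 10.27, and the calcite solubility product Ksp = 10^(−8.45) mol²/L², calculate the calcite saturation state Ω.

Ω = 0.961

α₂ = 1 / (1 + [H⁺]/K2 + [H⁺]²/(K1K2)) = 1 / (1 + 10^+2.31 + 10^+0.74)
   = 1 / (1 + 204.17 + 5.4954) = 1/210.67 = 0.004747
[CO3²⁻] = α₂ × DIC = 0.004747 × 3.11 = 0.01476 mmol/L = 14.76 μmol/L
Ksp = 10^(−8.45) = 3.548×10^-9
Ω = [Ca²⁺][CO3²⁻]/Ksp = (0.231×10^-3)(1.476×10^-5) / 3.548×10^-9 = 0.961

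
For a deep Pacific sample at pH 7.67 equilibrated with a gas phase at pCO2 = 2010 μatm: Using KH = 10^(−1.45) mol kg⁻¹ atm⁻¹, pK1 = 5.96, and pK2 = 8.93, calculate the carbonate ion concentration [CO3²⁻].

[CO2*] = KH · pCO2 = 10^(−1.45) × 2010×10^-6 = 7.132×10^-5 mol/kg
α₀ = 1/(1 + K1/[H⁺] + K1K2/[H⁺]²) = 1/(1 + 10^+1.71 + 10^+0.45) = 0.01815
DIC = [CO2*]/α₀ = 7.132×10^-5 / 0.01815 = 3.930 mmol/kg
[CO3²⁻] = α₂·DIC; α₂ = 0.05115, so [CO3²⁻] = 0.05115 × 3.930 = 0.201 mmol/kg

[CO3²⁻] = 0.201 mmol/kg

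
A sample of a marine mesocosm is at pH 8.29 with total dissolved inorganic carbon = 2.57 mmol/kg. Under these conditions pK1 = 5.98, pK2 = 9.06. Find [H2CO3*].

[CO2*] = 10.7 μmol/kg

α₀ = 1 / (1 + K1/[H⁺] + K1K2/[H⁺]²) = 1 / (1 + 10^+2.31 + 10^+1.54)
   = 1 / (1 + 204.17 + 34.674) = 1/239.85 = 0.004169
[CO2*] = α₀ × DIC = 0.004169 × 2.57 = 0.0107 mmol/kg = 10.7 μmol/kg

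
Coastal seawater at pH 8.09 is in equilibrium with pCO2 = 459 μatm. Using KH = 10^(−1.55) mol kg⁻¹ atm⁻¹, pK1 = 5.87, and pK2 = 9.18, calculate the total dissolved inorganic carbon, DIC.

[CO2*] = KH · pCO2 = 10^(−1.55) × 459×10^-6 = 1.294×10^-5 mol/kg
α₀ = 1/(1 + K1/[H⁺] + K1K2/[H⁺]²) = 1/(1 + 10^+2.22 + 10^+1.13) = 0.005542
DIC = [CO2*]/α₀ = 1.294×10^-5 / 0.005542 = 2.33 mmol/kg

DIC = 2.33 mmol/kg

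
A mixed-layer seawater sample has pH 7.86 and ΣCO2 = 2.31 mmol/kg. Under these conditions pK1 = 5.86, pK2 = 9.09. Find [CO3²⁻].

[CO3²⁻] = 0.127 mmol/kg

α₂ = 1 / (1 + [H⁺]/K2 + [H⁺]²/(K1K2)) = 1 / (1 + 10^+1.23 + 10^-0.77)
   = 1 / (1 + 16.982 + 0.16982) = 1/18.152 = 0.05509
[CO3²⁻] = α₂ × DIC = 0.05509 × 2.31 = 0.127 mmol/kg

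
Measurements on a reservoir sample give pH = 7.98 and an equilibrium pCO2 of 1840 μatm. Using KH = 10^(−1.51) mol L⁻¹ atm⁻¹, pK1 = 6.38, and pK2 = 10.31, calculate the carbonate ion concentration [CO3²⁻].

[CO2*] = KH · pCO2 = 10^(−1.51) × 1840×10^-6 = 5.686×10^-5 mol/L
α₀ = 1/(1 + K1/[H⁺] + K1K2/[H⁺]²) = 1/(1 + 10^+1.60 + 10^-0.73) = 0.02439
DIC = [CO2*]/α₀ = 5.686×10^-5 / 0.02439 = 2.331 mmol/L
[CO3²⁻] = α₂·DIC; α₂ = 0.004542, so [CO3²⁻] = 0.004542 × 2.331 = 0.0106 mmol/L = 10.6 μmol/L

[CO3²⁻] = 10.6 μmol/L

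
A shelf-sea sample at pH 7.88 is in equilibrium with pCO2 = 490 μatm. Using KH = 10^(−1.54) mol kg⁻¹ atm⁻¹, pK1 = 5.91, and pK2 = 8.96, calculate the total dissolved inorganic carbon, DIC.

[CO2*] = KH · pCO2 = 10^(−1.54) × 490×10^-6 = 1.413×10^-5 mol/kg
α₀ = 1/(1 + K1/[H⁺] + K1K2/[H⁺]²) = 1/(1 + 10^+1.97 + 10^+0.89) = 0.009795
DIC = [CO2*]/α₀ = 1.413×10^-5 / 0.009795 = 1.44 mmol/kg

DIC = 1.44 mmol/kg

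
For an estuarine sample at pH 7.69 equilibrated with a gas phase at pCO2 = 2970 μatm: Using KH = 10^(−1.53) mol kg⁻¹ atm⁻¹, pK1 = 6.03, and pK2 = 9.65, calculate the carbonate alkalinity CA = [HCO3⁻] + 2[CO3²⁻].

[CO2*] = KH · pCO2 = 10^(−1.53) × 2970×10^-6 = 8.765×10^-5 mol/kg
α₀ = 1/(1 + K1/[H⁺] + K1K2/[H⁺]²) = 1/(1 + 10^+1.66 + 10^-0.30) = 0.02118
DIC = [CO2*]/α₀ = 8.765×10^-5 / 0.02118 = 4.138 mmol/kg
CA = (α₁ + 2α₂)·DIC = (0.9682 + 2×0.01062) × 4.138 = 4.09 mmol/kg

CA = 4.09 mmol/kg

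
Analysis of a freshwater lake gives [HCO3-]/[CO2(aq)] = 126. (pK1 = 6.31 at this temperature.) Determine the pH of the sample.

From K1 = [H⁺][HCO3-]/[CO2(aq)]:  pH = pK1 + log₁₀([HCO3-]/[CO2(aq)])
log₁₀(126) = +2.100
pH = 6.31 + (+2.100) = 8.41

pH = 8.41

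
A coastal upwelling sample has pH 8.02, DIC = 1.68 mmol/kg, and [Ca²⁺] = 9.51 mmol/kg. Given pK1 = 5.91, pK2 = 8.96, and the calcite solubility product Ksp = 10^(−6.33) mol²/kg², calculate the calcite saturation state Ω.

Ω = 3.49

α₂ = 1 / (1 + [H⁺]/K2 + [H⁺]²/(K1K2)) = 1 / (1 + 10^+0.94 + 10^-1.17)
   = 1 / (1 + 8.7096 + 0.067608) = 1/9.7772 = 0.1023
[CO3²⁻] = α₂ × DIC = 0.1023 × 1.68 = 0.1718 mmol/kg
Ksp = 10^(−6.33) = 4.677×10^-7
Ω = [Ca²⁺][CO3²⁻]/Ksp = (9.51×10^-3)(1.718×10^-4) / 4.677×10^-7 = 3.49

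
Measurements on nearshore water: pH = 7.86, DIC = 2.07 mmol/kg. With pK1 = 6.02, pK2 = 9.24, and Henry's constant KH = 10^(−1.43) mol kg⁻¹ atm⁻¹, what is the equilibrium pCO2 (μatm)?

α₀ = 1 / (1 + K1/[H⁺] + K1K2/[H⁺]²) = 1 / (1 + 10^+1.84 + 10^+0.46)
   = 1 / (1 + 69.183 + 2.8840) = 1/73.067 = 0.01369
[CO2*] = α₀ × DIC = 0.01369 × 2.07 = 0.02833 mmol/kg
pCO2 = [CO2*]/KH = 2.833×10^-5 / 3.715×10^-2 = 763 μatm

pCO2 = 763 μatm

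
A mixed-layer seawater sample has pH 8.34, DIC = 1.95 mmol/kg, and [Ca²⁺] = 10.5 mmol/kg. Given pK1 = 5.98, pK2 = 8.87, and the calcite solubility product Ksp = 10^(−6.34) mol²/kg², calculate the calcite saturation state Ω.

Ω = 10.2

α₂ = 1 / (1 + [H⁺]/K2 + [H⁺]²/(K1K2)) = 1 / (1 + 10^+0.53 + 10^-1.83)
   = 1 / (1 + 3.3884 + 0.014791) = 1/4.4032 = 0.2271
[CO3²⁻] = α₂ × DIC = 0.2271 × 1.95 = 0.4429 mmol/kg
Ksp = 10^(−6.34) = 4.571×10^-7
Ω = [Ca²⁺][CO3²⁻]/Ksp = (10.5×10^-3)(4.429×10^-4) / 4.571×10^-7 = 10.2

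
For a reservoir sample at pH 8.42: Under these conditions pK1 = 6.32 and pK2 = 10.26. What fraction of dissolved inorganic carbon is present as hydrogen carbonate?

α₁ = 0.978

α₁ = 1 / (1 + [H⁺]/K1 + K2/[H⁺]) = 1 / (1 + 10^-2.10 + 10^-1.84)
   = 1 / (1 + 0.0079433 + 0.014454) = 1/1.0224 = 0.9781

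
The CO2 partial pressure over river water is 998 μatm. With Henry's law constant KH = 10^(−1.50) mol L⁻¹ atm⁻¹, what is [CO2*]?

KH = 10^(−1.50) = 3.162×10^-2 mol L⁻¹ atm⁻¹
[CO2*] = KH · pCO2 = 3.162×10^-2 × 998×10^-6 atm = 3.16×10^-5 mol/L

[CO2*] = 31.6 μmol/L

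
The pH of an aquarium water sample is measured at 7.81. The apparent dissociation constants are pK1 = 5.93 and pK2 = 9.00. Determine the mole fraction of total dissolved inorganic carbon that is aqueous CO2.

α₀ = 0.0122

α₀ = 1 / (1 + K1/[H⁺] + K1K2/[H⁺]²) = 1 / (1 + 10^+1.88 + 10^+0.69)
   = 1 / (1 + 75.858 + 4.8978) = 1/81.756 = 0.01223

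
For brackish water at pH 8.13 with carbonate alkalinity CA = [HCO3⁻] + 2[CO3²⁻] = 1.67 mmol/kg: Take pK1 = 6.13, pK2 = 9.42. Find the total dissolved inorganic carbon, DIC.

CA = [HCO3⁻] + 2[CO3²⁻] = (α₁ + 2α₂)·DIC
At pH 8.13: [H⁺]/K1 = 10^-2.00 = 0.010000, K2/[H⁺] = 10^-1.29 = 0.051286
α₁ = 1/(1 + 0.010000 + 0.051286) = 1/1.0613 = 0.9423; α₂ = α₁·K2/[H⁺] = 0.04832
α₁ + 2α₂ = 1.0389
DIC = CA / (α₁ + 2α₂) = 1.67 / 1.0389 = 1.61 mmol/kg

DIC = 1.61 mmol/kg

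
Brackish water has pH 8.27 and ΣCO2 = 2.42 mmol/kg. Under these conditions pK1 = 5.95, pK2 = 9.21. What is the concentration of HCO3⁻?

[HCO3⁻] = 2.16 mmol/kg

α₁ = 1 / (1 + [H⁺]/K1 + K2/[H⁺]) = 1 / (1 + 10^-2.32 + 10^-0.94)
   = 1 / (1 + 0.0047863 + 0.11482) = 1/1.1196 = 0.8932
[HCO3⁻] = α₁ × DIC = 0.8932 × 2.42 = 2.16 mmol/kg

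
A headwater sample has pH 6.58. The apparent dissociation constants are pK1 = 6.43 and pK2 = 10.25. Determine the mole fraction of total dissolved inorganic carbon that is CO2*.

α₀ = 0.414

α₀ = 1 / (1 + K1/[H⁺] + K1K2/[H⁺]²) = 1 / (1 + 10^+0.15 + 10^-3.52)
   = 1 / (1 + 1.4125 + 0.00030200) = 1/2.4128 = 0.4144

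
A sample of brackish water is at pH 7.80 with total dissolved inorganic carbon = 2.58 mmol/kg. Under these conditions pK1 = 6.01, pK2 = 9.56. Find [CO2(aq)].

[CO2*] = 0.0405 mmol/kg

α₀ = 1 / (1 + K1/[H⁺] + K1K2/[H⁺]²) = 1 / (1 + 10^+1.79 + 10^+0.03)
   = 1 / (1 + 61.660 + 1.0715) = 1/63.731 = 0.01569
[CO2*] = α₀ × DIC = 0.01569 × 2.58 = 0.0405 mmol/kg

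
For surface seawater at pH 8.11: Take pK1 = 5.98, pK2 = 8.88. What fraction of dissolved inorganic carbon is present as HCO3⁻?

α₁ = 0.849

α₁ = 1 / (1 + [H⁺]/K1 + K2/[H⁺]) = 1 / (1 + 10^-2.13 + 10^-0.77)
   = 1 / (1 + 0.0074131 + 0.16982) = 1/1.1772 = 0.8494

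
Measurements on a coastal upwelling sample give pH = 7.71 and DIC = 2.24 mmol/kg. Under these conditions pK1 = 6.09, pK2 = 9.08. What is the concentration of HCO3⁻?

α₁ = 1 / (1 + [H⁺]/K1 + K2/[H⁺]) = 1 / (1 + 10^-1.62 + 10^-1.37)
   = 1 / (1 + 0.023988 + 0.042658) = 1/1.0666 = 0.9375
[HCO3⁻] = α₁ × DIC = 0.9375 × 2.24 = 2.10 mmol/kg

[HCO3⁻] = 2.10 mmol/kg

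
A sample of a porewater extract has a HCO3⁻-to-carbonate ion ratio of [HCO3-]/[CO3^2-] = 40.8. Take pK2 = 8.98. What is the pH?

pH = 7.37

From K2 = [H⁺][CO3^2-]/[HCO3-]:  pH = pK2 − log₁₀([HCO3-]/[CO3^2-])
log₁₀(40.8) = +1.611
pH = 8.98 − (+1.611) = 7.37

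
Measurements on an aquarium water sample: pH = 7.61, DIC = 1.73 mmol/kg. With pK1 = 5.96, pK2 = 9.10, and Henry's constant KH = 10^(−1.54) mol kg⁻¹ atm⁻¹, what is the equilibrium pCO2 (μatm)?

α₀ = 1 / (1 + K1/[H⁺] + K1K2/[H⁺]²) = 1 / (1 + 10^+1.65 + 10^+0.16)
   = 1 / (1 + 44.668 + 1.4454) = 1/47.114 = 0.02123
[CO2*] = α₀ × DIC = 0.02123 × 1.73 = 0.03672 mmol/kg
pCO2 = [CO2*]/KH = 3.672×10^-5 / 2.884×10^-2 = 1270 μatm

pCO2 = 1270 μatm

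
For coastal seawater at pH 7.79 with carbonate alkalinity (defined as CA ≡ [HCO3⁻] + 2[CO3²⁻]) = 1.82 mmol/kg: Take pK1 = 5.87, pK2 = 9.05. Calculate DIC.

CA = [HCO3⁻] + 2[CO3²⁻] = (α₁ + 2α₂)·DIC
At pH 7.79: [H⁺]/K1 = 10^-1.92 = 0.012023, K2/[H⁺] = 10^-1.26 = 0.054954
α₁ = 1/(1 + 0.012023 + 0.054954) = 1/1.0670 = 0.9372; α₂ = α₁·K2/[H⁺] = 0.05150
α₁ + 2α₂ = 1.0402
DIC = CA / (α₁ + 2α₂) = 1.82 / 1.0402 = 1.75 mmol/kg

DIC = 1.75 mmol/kg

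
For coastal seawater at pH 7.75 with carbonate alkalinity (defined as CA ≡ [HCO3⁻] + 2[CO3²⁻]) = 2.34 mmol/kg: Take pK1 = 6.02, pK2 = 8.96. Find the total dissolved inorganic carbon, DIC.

DIC = 2.25 mmol/kg

CA = [HCO3⁻] + 2[CO3²⁻] = (α₁ + 2α₂)·DIC
At pH 7.75: [H⁺]/K1 = 10^-1.73 = 0.018621, K2/[H⁺] = 10^-1.21 = 0.061660
α₁ = 1/(1 + 0.018621 + 0.061660) = 1/1.0803 = 0.9257; α₂ = α₁·K2/[H⁺] = 0.05708
α₁ + 2α₂ = 1.0398
DIC = CA / (α₁ + 2α₂) = 2.34 / 1.0398 = 2.25 mmol/kg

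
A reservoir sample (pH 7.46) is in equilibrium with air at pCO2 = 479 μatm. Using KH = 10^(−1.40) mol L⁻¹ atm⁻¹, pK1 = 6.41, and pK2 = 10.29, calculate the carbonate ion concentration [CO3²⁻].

[CO3²⁻] = 0.316 μmol/L

[CO2*] = KH · pCO2 = 10^(−1.40) × 479×10^-6 = 1.907×10^-5 mol/L
α₀ = 1/(1 + K1/[H⁺] + K1K2/[H⁺]²) = 1/(1 + 10^+1.05 + 10^-1.78) = 0.08172
DIC = [CO2*]/α₀ = 1.907×10^-5 / 0.08172 = 0.2333 mmol/L
[CO3²⁻] = α₂·DIC; α₂ = 0.001356, so [CO3²⁻] = 0.001356 × 0.2333 = 0.000316 mmol/L = 0.316 μmol/L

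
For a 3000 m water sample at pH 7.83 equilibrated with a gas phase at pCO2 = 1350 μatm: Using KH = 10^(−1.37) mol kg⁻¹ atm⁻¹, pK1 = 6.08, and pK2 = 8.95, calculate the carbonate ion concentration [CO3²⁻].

[CO3²⁻] = 0.246 mmol/kg

[CO2*] = KH · pCO2 = 10^(−1.37) × 1350×10^-6 = 5.759×10^-5 mol/kg
α₀ = 1/(1 + K1/[H⁺] + K1K2/[H⁺]²) = 1/(1 + 10^+1.75 + 10^+0.63) = 0.01626
DIC = [CO2*]/α₀ = 5.759×10^-5 / 0.01626 = 3.542 mmol/kg
[CO3²⁻] = α₂·DIC; α₂ = 0.06936, so [CO3²⁻] = 0.06936 × 3.542 = 0.246 mmol/kg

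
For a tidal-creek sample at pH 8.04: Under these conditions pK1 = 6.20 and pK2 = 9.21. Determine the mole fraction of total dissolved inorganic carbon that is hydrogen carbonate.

α₁ = 1 / (1 + [H⁺]/K1 + K2/[H⁺]) = 1 / (1 + 10^-1.84 + 10^-1.17)
   = 1 / (1 + 0.014454 + 0.067608) = 1/1.0821 = 0.9242

α₁ = 0.924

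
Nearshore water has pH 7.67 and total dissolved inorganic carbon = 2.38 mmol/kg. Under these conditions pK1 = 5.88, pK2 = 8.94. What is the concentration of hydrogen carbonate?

[HCO3⁻] = 2.22 mmol/kg

α₁ = 1 / (1 + [H⁺]/K1 + K2/[H⁺]) = 1 / (1 + 10^-1.79 + 10^-1.27)
   = 1 / (1 + 0.016218 + 0.053703) = 1/1.0699 = 0.9346
[HCO3⁻] = α₁ × DIC = 0.9346 × 2.38 = 2.22 mmol/kg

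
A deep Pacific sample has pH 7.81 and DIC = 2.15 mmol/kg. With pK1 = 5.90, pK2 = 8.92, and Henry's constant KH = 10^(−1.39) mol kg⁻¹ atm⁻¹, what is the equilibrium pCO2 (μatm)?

pCO2 = 596 μatm

α₀ = 1 / (1 + K1/[H⁺] + K1K2/[H⁺]²) = 1 / (1 + 10^+1.91 + 10^+0.80)
   = 1 / (1 + 81.283 + 6.3096) = 1/88.593 = 0.01129
[CO2*] = α₀ × DIC = 0.01129 × 2.15 = 0.02427 mmol/kg
pCO2 = [CO2*]/KH = 2.427×10^-5 / 4.074×10^-2 = 596 μatm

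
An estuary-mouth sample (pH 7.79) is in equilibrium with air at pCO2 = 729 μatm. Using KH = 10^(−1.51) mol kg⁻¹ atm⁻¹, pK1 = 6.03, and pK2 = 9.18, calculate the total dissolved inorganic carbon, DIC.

[CO2*] = KH · pCO2 = 10^(−1.51) × 729×10^-6 = 2.253×10^-5 mol/kg
α₀ = 1/(1 + K1/[H⁺] + K1K2/[H⁺]²) = 1/(1 + 10^+1.76 + 10^+0.37) = 0.01642
DIC = [CO2*]/α₀ = 2.253×10^-5 / 0.01642 = 1.37 mmol/kg

DIC = 1.37 mmol/kg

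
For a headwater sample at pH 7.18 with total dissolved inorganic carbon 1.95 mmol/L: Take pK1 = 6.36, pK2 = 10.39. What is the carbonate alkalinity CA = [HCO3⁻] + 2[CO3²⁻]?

CA = [HCO3⁻] + 2[CO3²⁻] = (α₁ + 2α₂)·DIC
At pH 7.18: [H⁺]/K1 = 10^-0.82 = 0.15136, K2/[H⁺] = 10^-3.21 = 0.00061660
α₁ = 1/(1 + 0.15136 + 0.00061660) = 1/1.1520 = 0.8681; α₂ = α₁·K2/[H⁺] = 0.0005353
α₁ + 2α₂ = 0.8691
CA = 0.8691 × 1.95 = 1.69 mmol/L

CA = 1.69 mmol/L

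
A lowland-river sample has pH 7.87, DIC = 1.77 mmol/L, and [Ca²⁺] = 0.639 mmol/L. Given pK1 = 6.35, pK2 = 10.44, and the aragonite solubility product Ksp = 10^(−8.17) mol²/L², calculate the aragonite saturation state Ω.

Ω = 0.436

α₂ = 1 / (1 + [H⁺]/K2 + [H⁺]²/(K1K2)) = 1 / (1 + 10^+2.57 + 10^+1.05)
   = 1 / (1 + 371.54 + 11.220) = 1/383.76 = 0.002606
[CO3²⁻] = α₂ × DIC = 0.002606 × 1.77 = 0.004612 mmol/L = 4.612 μmol/L
Ksp = 10^(−8.17) = 6.761×10^-9
Ω = [Ca²⁺][CO3²⁻]/Ksp = (0.639×10^-3)(4.612×10^-6) / 6.761×10^-9 = 0.436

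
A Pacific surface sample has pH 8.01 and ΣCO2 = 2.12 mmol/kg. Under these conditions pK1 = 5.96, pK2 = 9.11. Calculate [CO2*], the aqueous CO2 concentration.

[CO2*] = 17.4 μmol/kg

α₀ = 1 / (1 + K1/[H⁺] + K1K2/[H⁺]²) = 1 / (1 + 10^+2.05 + 10^+0.95)
   = 1 / (1 + 112.20 + 8.9125) = 1/122.11 = 0.008189
[CO2*] = α₀ × DIC = 0.008189 × 2.12 = 0.0174 mmol/kg = 17.4 μmol/kg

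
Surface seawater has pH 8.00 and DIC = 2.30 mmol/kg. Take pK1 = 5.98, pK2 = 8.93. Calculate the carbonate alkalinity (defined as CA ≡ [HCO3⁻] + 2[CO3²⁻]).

CA = [HCO3⁻] + 2[CO3²⁻] = (α₁ + 2α₂)·DIC
At pH 8.00: [H⁺]/K1 = 10^-2.02 = 0.0095499, K2/[H⁺] = 10^-0.93 = 0.11749
α₁ = 1/(1 + 0.0095499 + 0.11749) = 1/1.1270 = 0.8873; α₂ = α₁·K2/[H⁺] = 0.1042
α₁ + 2α₂ = 1.0958
CA = 1.0958 × 2.30 = 2.52 mmol/kg

CA = 2.52 mmol/kg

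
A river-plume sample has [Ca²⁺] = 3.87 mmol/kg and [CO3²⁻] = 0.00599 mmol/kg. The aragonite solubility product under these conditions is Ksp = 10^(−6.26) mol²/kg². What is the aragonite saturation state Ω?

Ksp = 10^(−6.26) = 5.495×10^-7
Ω = [Ca²⁺][CO3²⁻]/Ksp = (3.87×10^-3)(0.00599×10^-3) / 5.495×10^-7 = 0.0422

Ω = 0.0422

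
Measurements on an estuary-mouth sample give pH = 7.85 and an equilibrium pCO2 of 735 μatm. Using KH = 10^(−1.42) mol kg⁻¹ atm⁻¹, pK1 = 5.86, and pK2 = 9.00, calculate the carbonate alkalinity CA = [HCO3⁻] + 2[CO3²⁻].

[CO2*] = KH · pCO2 = 10^(−1.42) × 735×10^-6 = 2.794×10^-5 mol/kg
α₀ = 1/(1 + K1/[H⁺] + K1K2/[H⁺]²) = 1/(1 + 10^+1.99 + 10^+0.84) = 0.009466
DIC = [CO2*]/α₀ = 2.794×10^-5 / 0.009466 = 2.952 mmol/kg
CA = (α₁ + 2α₂)·DIC = (0.9250 + 2×0.06549) × 2.952 = 3.12 mmol/kg

CA = 3.12 mmol/kg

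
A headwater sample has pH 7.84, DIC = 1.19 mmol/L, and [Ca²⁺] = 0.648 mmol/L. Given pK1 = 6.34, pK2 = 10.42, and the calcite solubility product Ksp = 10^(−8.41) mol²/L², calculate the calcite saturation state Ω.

α₂ = 1 / (1 + [H⁺]/K2 + [H⁺]²/(K1K2)) = 1 / (1 + 10^+2.58 + 10^+1.08)
   = 1 / (1 + 380.19 + 12.023) = 1/393.21 = 0.002543
[CO3²⁻] = α₂ × DIC = 0.002543 × 1.19 = 0.003026 mmol/L = 3.026 μmol/L
Ksp = 10^(−8.41) = 3.890×10^-9
Ω = [Ca²⁺][CO3²⁻]/Ksp = (0.648×10^-3)(3.026×10^-6) / 3.890×10^-9 = 0.504

Ω = 0.504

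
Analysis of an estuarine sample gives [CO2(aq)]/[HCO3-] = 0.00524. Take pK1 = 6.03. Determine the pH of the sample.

From K1 = [H⁺][HCO3-]/[CO2(aq)]:  pH = pK1 − log₁₀([CO2(aq)]/[HCO3-])
log₁₀(0.00524) = -2.281
pH = 6.03 − (-2.281) = 8.31

pH = 8.31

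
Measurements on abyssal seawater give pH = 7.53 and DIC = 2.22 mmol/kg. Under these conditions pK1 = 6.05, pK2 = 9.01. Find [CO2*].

[CO2*] = 0.0689 mmol/kg

α₀ = 1 / (1 + K1/[H⁺] + K1K2/[H⁺]²) = 1 / (1 + 10^+1.48 + 10^+0.00)
   = 1 / (1 + 30.200 + 1.0000) = 1/32.200 = 0.03106
[CO2*] = α₀ × DIC = 0.03106 × 2.22 = 0.0689 mmol/kg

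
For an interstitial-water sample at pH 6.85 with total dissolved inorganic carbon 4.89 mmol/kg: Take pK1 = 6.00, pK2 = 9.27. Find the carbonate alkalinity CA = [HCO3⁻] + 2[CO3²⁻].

CA = 4.30 mmol/kg

CA = [HCO3⁻] + 2[CO3²⁻] = (α₁ + 2α₂)·DIC
At pH 6.85: [H⁺]/K1 = 10^-0.85 = 0.14125, K2/[H⁺] = 10^-2.42 = 0.0038019
α₁ = 1/(1 + 0.14125 + 0.0038019) = 1/1.1451 = 0.8733; α₂ = α₁·K2/[H⁺] = 0.003320
α₁ + 2α₂ = 0.8800
CA = 0.8800 × 4.89 = 4.30 mmol/kg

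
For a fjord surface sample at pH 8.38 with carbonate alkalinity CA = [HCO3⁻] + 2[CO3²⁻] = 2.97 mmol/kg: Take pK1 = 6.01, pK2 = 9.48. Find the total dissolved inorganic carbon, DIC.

DIC = 2.78 mmol/kg

CA = [HCO3⁻] + 2[CO3²⁻] = (α₁ + 2α₂)·DIC
At pH 8.38: [H⁺]/K1 = 10^-2.37 = 0.0042658, K2/[H⁺] = 10^-1.10 = 0.079433
α₁ = 1/(1 + 0.0042658 + 0.079433) = 1/1.0837 = 0.9228; α₂ = α₁·K2/[H⁺] = 0.07330
α₁ + 2α₂ = 1.0694
DIC = CA / (α₁ + 2α₂) = 2.97 / 1.0694 = 2.78 mmol/kg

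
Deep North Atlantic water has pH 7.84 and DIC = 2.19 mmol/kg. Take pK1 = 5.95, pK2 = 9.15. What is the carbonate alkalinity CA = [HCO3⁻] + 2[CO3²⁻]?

CA = 2.26 mmol/kg

CA = [HCO3⁻] + 2[CO3²⁻] = (α₁ + 2α₂)·DIC
At pH 7.84: [H⁺]/K1 = 10^-1.89 = 0.012882, K2/[H⁺] = 10^-1.31 = 0.048978
α₁ = 1/(1 + 0.012882 + 0.048978) = 1/1.0619 = 0.9417; α₂ = α₁·K2/[H⁺] = 0.04612
α₁ + 2α₂ = 1.0340
CA = 1.0340 × 2.19 = 2.26 mmol/kg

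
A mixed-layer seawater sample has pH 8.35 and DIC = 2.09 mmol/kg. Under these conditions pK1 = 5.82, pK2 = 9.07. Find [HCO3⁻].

[HCO3⁻] = 1.75 mmol/kg

α₁ = 1 / (1 + [H⁺]/K1 + K2/[H⁺]) = 1 / (1 + 10^-2.53 + 10^-0.72)
   = 1 / (1 + 0.0029512 + 0.19055) = 1/1.1935 = 0.8379
[HCO3⁻] = α₁ × DIC = 0.8379 × 2.09 = 1.75 mmol/kg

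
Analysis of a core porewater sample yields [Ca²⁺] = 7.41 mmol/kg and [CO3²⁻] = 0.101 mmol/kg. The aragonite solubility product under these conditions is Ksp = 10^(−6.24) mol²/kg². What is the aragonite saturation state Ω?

Ksp = 10^(−6.24) = 5.754×10^-7
Ω = [Ca²⁺][CO3²⁻]/Ksp = (7.41×10^-3)(0.101×10^-3) / 5.754×10^-7 = 1.30

Ω = 1.30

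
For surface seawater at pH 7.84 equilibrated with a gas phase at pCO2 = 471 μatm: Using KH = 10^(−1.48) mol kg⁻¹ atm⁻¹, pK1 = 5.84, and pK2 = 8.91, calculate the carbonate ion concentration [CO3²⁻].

[CO3²⁻] = 0.133 mmol/kg

[CO2*] = KH · pCO2 = 10^(−1.48) × 471×10^-6 = 1.560×10^-5 mol/kg
α₀ = 1/(1 + K1/[H⁺] + K1K2/[H⁺]²) = 1/(1 + 10^+2.00 + 10^+0.93) = 0.009131
DIC = [CO2*]/α₀ = 1.560×10^-5 / 0.009131 = 1.708 mmol/kg
[CO3²⁻] = α₂·DIC; α₂ = 0.07772, so [CO3²⁻] = 0.07772 × 1.708 = 0.133 mmol/kg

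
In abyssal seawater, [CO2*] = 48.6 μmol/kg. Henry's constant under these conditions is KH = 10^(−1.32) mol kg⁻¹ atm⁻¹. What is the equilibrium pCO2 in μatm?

pCO2 = 1020 μatm

KH = 10^(−1.32) = 4.786×10^-2 mol kg⁻¹ atm⁻¹
pCO2 = [CO2*]/KH = 48.6×10^-6 / 4.786×10^-2 = 1.02×10^-3 atm = 1020 μatm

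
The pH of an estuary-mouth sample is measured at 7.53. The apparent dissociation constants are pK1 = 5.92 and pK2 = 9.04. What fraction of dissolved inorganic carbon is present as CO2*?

α₀ = 0.0233

α₀ = 1 / (1 + K1/[H⁺] + K1K2/[H⁺]²) = 1 / (1 + 10^+1.61 + 10^+0.10)
   = 1 / (1 + 40.738 + 1.2589) = 1/42.997 = 0.02326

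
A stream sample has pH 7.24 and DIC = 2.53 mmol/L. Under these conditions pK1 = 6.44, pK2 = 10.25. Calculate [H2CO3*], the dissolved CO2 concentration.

[CO2*] = 0.346 mmol/L

α₀ = 1 / (1 + K1/[H⁺] + K1K2/[H⁺]²) = 1 / (1 + 10^+0.80 + 10^-2.21)
   = 1 / (1 + 6.3096 + 0.0061660) = 1/7.3157 = 0.1367
[CO2*] = α₀ × DIC = 0.1367 × 2.53 = 0.346 mmol/L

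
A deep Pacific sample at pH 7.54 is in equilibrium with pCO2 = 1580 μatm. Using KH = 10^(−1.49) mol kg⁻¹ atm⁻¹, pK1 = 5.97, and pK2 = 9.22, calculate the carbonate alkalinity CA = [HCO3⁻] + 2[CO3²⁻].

CA = 1.98 mmol/kg

[CO2*] = KH · pCO2 = 10^(−1.49) × 1580×10^-6 = 5.113×10^-5 mol/kg
α₀ = 1/(1 + K1/[H⁺] + K1K2/[H⁺]²) = 1/(1 + 10^+1.57 + 10^-0.11) = 0.02569
DIC = [CO2*]/α₀ = 5.113×10^-5 / 0.02569 = 1.990 mmol/kg
CA = (α₁ + 2α₂)·DIC = (0.9544 + 2×0.01994) × 1.990 = 1.98 mmol/kg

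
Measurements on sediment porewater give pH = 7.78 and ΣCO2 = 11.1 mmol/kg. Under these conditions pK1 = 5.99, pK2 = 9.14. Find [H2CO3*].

[CO2*] = 0.170 mmol/kg

α₀ = 1 / (1 + K1/[H⁺] + K1K2/[H⁺]²) = 1 / (1 + 10^+1.79 + 10^+0.43)
   = 1 / (1 + 61.660 + 2.6915) = 1/65.351 = 0.01530
[CO2*] = α₀ × DIC = 0.01530 × 11.1 = 0.170 mmol/kg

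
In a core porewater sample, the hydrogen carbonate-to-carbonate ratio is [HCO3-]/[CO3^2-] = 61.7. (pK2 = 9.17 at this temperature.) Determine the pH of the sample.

pH = 7.38

From K2 = [H⁺][CO3^2-]/[HCO3-]:  pH = pK2 − log₁₀([HCO3-]/[CO3^2-])
log₁₀(61.7) = +1.790
pH = 9.17 − (+1.790) = 7.38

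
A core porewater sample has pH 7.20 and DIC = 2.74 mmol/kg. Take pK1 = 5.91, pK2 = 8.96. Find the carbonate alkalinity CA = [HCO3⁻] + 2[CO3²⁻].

CA = [HCO3⁻] + 2[CO3²⁻] = (α₁ + 2α₂)·DIC
At pH 7.20: [H⁺]/K1 = 10^-1.29 = 0.051286, K2/[H⁺] = 10^-1.76 = 0.017378
α₁ = 1/(1 + 0.051286 + 0.017378) = 1/1.0687 = 0.9357; α₂ = α₁·K2/[H⁺] = 0.01626
α₁ + 2α₂ = 0.9683
CA = 0.9683 × 2.74 = 2.65 mmol/kg

CA = 2.65 mmol/kg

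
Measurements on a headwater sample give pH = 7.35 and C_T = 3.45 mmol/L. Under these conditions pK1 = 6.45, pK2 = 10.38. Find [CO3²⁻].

α₂ = 1 / (1 + [H⁺]/K2 + [H⁺]²/(K1K2)) = 1 / (1 + 10^+3.03 + 10^+2.13)
   = 1 / (1 + 1071.5 + 134.90) = 1/1207.4 = 0.0008282
[CO3²⁻] = α₂ × DIC = 0.0008282 × 3.45 = 0.00286 mmol/L = 2.86 μmol/L

[CO3²⁻] = 2.86 μmol/L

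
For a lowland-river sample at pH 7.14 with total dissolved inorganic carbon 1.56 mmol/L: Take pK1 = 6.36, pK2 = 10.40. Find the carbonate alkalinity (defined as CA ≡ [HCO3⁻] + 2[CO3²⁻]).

CA = [HCO3⁻] + 2[CO3²⁻] = (α₁ + 2α₂)·DIC
At pH 7.14: [H⁺]/K1 = 10^-0.78 = 0.16596, K2/[H⁺] = 10^-3.26 = 0.00054954
α₁ = 1/(1 + 0.16596 + 0.00054954) = 1/1.1665 = 0.8573; α₂ = α₁·K2/[H⁺] = 0.0004711
α₁ + 2α₂ = 0.8582
CA = 0.8582 × 1.56 = 1.34 mmol/L

CA = 1.34 mmol/L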